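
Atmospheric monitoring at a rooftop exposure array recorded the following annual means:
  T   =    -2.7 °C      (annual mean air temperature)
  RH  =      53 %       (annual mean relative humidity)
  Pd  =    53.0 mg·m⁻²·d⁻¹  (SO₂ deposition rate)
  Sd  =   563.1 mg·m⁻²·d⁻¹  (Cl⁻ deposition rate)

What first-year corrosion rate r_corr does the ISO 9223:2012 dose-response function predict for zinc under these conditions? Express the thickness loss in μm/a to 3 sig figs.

zinc: f(T) = +0.038·(T−10) [T≤10 °C] = -0.4826
  SO₂ term: 0.0129·53.0^0.44·exp(0.046·53-0.4826) = 0.523
  Cl⁻ term: 0.0175·563.1^0.57·exp(0.008·53+0.085·-2.7) = 0.7859
  r_corr = 0.523 + 0.7859 = 1.309 μm/a

r_corr = 1.31 μm/a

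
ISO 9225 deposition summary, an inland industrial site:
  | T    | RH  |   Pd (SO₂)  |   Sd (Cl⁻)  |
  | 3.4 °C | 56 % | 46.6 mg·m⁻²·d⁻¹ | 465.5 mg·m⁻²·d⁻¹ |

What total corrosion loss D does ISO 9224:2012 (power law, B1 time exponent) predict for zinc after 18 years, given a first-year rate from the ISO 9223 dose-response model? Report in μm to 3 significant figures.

D(18) = 20.2 μm

zinc: T≤10 °C ⇒ hinge +0.038·(3.4−10) = -0.2508
  sulphur-dioxide contribution → 0.7153 μm/a
  chloride contribution → 1.213 μm/a
  total first-year rate 1.928 μm/a
Long-term exponent b (ISO 9224 Table 2, B1) = 0.813
  D(18) = 1.928 × 18^0.813 = 1.928 × 10.48 = 20.22 μm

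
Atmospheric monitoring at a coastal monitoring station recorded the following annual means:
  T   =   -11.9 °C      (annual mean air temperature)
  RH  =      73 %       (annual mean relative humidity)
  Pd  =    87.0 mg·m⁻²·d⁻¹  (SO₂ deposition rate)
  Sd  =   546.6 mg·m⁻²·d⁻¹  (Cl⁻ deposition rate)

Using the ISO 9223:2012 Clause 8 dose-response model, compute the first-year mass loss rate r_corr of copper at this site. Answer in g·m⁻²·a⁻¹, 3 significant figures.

r_corr = 4.61 g·m⁻²·a⁻¹

copper: f(T) = +0.126·(T−10) [T≤10 °C] = -2.7594
  Pd branch = 0.0053·Pd^0.26·e^(0.059·RH+f) = 0.07955 μm/a
  Sd branch = 0.01025·Sd^0.27·e^(0.036·RH+0.049·T) = 0.4345 μm/a
  r_corr = 0.07955 + 0.4345 = 0.514 μm/a
Convert to mass loss: 0.514 μm/a × 8.96 g/cm³ = 4.606 g·m⁻²·a⁻¹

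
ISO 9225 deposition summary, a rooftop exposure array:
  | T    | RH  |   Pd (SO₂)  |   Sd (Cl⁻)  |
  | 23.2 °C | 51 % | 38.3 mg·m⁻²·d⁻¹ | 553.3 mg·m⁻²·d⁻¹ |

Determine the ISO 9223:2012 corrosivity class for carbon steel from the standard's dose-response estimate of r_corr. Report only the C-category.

carbon steel: f(T) = -0.054·(T−10) [T>10 °C] = -0.7128
  SO₂ term: 1.77·38.3^0.52·exp(0.02·51-0.7128) = 16.02
  Sd branch = 0.102·Sd^0.62·e^(0.033·RH+0.04·T) = 69.69 μm/a
  r_corr = 16.02 + 69.69 = 85.71 μm/a
ISO 9223 Table 2 (carbon steel): 80 < 85.7 ≤ 200 μm/a ⇒ C5

C5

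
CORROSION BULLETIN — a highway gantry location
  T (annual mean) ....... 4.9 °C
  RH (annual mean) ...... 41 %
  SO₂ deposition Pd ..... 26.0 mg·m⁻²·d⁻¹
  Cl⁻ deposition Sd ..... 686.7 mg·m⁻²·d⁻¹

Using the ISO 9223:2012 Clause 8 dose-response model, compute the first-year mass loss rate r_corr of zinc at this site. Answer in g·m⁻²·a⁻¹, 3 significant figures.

zinc: temperature factor f = +0.038·(-5.1) = -0.1938
  Pd branch = 0.0129·Pd^0.44·e^(0.046·RH+f) = 0.2938 μm/a
  Cl⁻ term: 0.0175·686.7^0.57·exp(0.008·41+0.085·4.9) = 1.525
  r_corr = 0.2938 + 1.525 = 1.819 μm/a
Convert to mass loss: 1.819 μm/a × 7.14 g/cm³ = 12.99 g·m⁻²·a⁻¹

r_corr = 13.0 g·m⁻²·a⁻¹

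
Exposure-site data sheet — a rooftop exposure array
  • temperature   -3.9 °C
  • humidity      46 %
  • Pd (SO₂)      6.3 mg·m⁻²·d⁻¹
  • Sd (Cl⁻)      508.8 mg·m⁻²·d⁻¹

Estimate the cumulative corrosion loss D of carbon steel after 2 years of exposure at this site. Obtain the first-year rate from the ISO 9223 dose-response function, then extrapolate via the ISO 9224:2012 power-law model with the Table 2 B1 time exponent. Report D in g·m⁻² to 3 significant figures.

D(2) = 230 g·m⁻²

carbon steel: f(T) = +0.150·(T−10) [T≤10 °C] = -2.0850
  Pd branch = 1.77·Pd^0.52·e^(0.02·RH+f) = 1.438 μm/a
  Sd branch = 0.102·Sd^0.62·e^(0.033·RH+0.04·T) = 18.97 μm/a
  sum: 1.438 + 18.97 → r_corr = 20.41 μm/a
ISO 9224: D(t) = r_corr · t^b with b = 0.523 (carbon steel, B1)
  D(2) = 20.41 × 2^0.523 = 20.41 × 1.437 = 29.33 μm
  Mass loss = 29.33 μm × 7.85 g/cm³ = 230.2 g·m⁻²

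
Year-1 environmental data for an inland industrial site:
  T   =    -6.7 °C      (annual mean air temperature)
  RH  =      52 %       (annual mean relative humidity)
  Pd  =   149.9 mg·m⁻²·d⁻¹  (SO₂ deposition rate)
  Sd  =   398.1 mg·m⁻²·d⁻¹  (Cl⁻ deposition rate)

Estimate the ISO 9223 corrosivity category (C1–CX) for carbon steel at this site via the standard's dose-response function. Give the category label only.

carbon steel: temperature factor f = +0.150·(-16.7) = -2.5050
  sulphur-dioxide contribution → 5.535 μm/a
  chloride contribution → 17.76 μm/a
  ⇒ r_corr(carbon steel) = 23.3 μm/a
Category bounds: 1.3…25 μm/a bracket r_corr ⇒ C2

C2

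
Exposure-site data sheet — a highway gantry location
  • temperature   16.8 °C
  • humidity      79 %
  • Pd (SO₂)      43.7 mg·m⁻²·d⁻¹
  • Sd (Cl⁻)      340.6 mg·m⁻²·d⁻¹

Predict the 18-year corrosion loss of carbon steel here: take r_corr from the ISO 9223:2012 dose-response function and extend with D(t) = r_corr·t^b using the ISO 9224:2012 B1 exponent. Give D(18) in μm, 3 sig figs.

carbon steel: f(T) = -0.054·(T−10) [T>10 °C] = -0.3672
  Pd branch = 1.77·Pd^0.52·e^(0.02·RH+f) = 42.44 μm/a
  Cl⁻ term: 0.102·340.6^0.62·exp(0.033·79+0.04·16.8) = 100.6
  sum: 42.44 + 100.6 → r_corr = 143 μm/a
ISO 9224: D(t) = r_corr · t^b with b = 0.523 (carbon steel, B1)
  D(18) = 143 × 18^0.523 = 143 × 4.534 = 648.6 μm

D(18) = 649 μm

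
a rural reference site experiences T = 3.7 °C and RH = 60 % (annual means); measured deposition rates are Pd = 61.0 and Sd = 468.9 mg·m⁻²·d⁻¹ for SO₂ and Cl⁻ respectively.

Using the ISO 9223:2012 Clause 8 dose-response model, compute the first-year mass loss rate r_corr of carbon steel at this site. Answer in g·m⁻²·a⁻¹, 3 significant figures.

carbon steel: T≤10 °C ⇒ hinge +0.150·(3.7−10) = -0.9450
  sulphur-dioxide contribution → 19.37 μm/a
  chloride contribution → 38.8 μm/a
  total first-year rate 58.17 μm/a
Convert to mass loss: 58.17 μm/a × 7.85 g/cm³ = 456.6 g·m⁻²·a⁻¹

r_corr = 457 g·m⁻²·a⁻¹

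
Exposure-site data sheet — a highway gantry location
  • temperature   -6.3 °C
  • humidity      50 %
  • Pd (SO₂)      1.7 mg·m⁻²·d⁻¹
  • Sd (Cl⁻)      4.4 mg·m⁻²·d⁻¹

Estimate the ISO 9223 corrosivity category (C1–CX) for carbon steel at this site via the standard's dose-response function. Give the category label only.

C2

carbon steel: f(T) = +0.150·(T−10) [T≤10 °C] = -2.4450
  sulphur-dioxide contribution → 0.5499 μm/a
  chloride contribution → 1.034 μm/a
  total first-year rate 1.584 μm/a
Category bounds: 1.3…25 μm/a bracket r_corr ⇒ C2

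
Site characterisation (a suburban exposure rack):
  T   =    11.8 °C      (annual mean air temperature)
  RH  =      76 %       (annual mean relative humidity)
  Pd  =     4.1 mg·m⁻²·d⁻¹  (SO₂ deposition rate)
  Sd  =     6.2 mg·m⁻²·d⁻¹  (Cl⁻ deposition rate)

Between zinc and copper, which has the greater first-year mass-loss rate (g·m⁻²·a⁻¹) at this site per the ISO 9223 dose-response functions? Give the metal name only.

copper

zinc: temperature factor f = -0.071·(1.8) = -0.1278
  Pd branch = 0.0129·Pd^0.44·e^(0.046·RH+f) = 0.6966 μm/a
  Cl⁻ term: 0.0175·6.2^0.57·exp(0.008·76+0.085·11.8) = 0.2479
  sum: 0.6966 + 0.2479 → r_corr = 0.9446 μm/a
  mass loss = 0.9446 μm/a × 7.14 g/cm³ = 6.744 g·m⁻²·a⁻¹
copper: T>10 °C ⇒ hinge -0.080·(11.8−10) = -0.1440
  Pd branch = 0.0053·Pd^0.26·e^(0.059·RH+f) = 0.5867 μm/a
  Sd branch = 0.01025·Sd^0.27·e^(0.036·RH+0.049·T) = 0.4613 μm/a
  r_corr = 0.5867 + 0.4613 = 1.048 μm/a
  mass loss = 1.048 μm/a × 8.96 g/cm³ = 9.391 g·m⁻²·a⁻¹
Ordering by g·m⁻²·a⁻¹: copper (9.39) > zinc (6.74)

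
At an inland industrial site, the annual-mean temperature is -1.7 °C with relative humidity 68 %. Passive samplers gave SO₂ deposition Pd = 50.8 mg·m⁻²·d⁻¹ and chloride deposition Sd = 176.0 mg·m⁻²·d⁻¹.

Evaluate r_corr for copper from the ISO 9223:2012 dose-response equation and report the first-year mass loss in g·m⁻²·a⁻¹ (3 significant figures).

r_corr = 5.62 g·m⁻²·a⁻¹

copper: temperature factor f = +0.126·(-11.7) = -1.4742
  sulphur-dioxide contribution → 0.1862 μm/a
  chloride contribution → 0.4405 μm/a
  total first-year rate 0.6267 μm/a
Convert to mass loss: 0.6267 μm/a × 8.96 g/cm³ = 5.616 g·m⁻²·a⁻¹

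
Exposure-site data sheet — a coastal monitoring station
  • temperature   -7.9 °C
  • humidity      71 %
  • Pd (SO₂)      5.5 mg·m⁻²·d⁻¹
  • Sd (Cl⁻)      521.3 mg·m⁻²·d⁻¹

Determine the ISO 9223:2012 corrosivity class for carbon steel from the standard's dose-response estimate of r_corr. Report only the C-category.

carbon steel: temperature factor f = +0.150·(-17.9) = -2.6850
  SO₂ term: 1.77·5.5^0.52·exp(0.02·71-2.6850) = 1.212
  Cl⁻ term: 0.102·521.3^0.62·exp(0.033·71+0.04·-7.9) = 37.45
  sum: 1.212 + 37.45 → r_corr = 38.67 μm/a
Category bounds: 25…50 μm/a bracket r_corr ⇒ C3

C3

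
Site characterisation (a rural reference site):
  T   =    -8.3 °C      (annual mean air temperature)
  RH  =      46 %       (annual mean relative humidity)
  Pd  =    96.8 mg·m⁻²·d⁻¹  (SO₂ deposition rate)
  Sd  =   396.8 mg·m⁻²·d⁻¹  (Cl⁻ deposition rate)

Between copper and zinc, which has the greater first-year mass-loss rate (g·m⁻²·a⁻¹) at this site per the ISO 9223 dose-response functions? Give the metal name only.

zinc

copper: f(T) = +0.126·(T−10) [T≤10 °C] = -2.3058
  SO₂ term: 0.0053·96.8^0.26·exp(0.059·46-2.3058) = 0.02617
  Sd branch = 0.01025·Sd^0.27·e^(0.036·RH+0.049·T) = 0.1798 μm/a
  r_corr = 0.02617 + 0.1798 = 0.206 μm/a
  mass loss = 0.206 μm/a × 8.96 g/cm³ = 1.846 g·m⁻²·a⁻¹
zinc: f(T) = +0.038·(T−10) [T≤10 °C] = -0.6954
  Pd branch = 0.0129·Pd^0.44·e^(0.046·RH+f) = 0.3993 μm/a
  Cl⁻ term: 0.0175·396.8^0.57·exp(0.008·46+0.085·-8.3) = 0.3781
  r_corr = 0.3993 + 0.3781 = 0.7775 μm/a
  mass loss = 0.7775 μm/a × 7.14 g/cm³ = 5.551 g·m⁻²·a⁻¹
Ordering by g·m⁻²·a⁻¹: zinc (5.55) > copper (1.85)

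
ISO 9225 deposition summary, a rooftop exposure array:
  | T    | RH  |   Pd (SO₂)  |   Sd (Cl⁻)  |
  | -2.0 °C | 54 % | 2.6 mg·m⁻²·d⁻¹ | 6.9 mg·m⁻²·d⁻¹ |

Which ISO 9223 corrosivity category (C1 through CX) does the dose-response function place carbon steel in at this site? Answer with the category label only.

C2

carbon steel: temperature factor f = +0.150·(-12.0) = -1.8000
  SO₂ term: 1.77·2.6^0.52·exp(0.02·54-1.8000) = 1.416
  Cl⁻ term: 0.102·6.9^0.62·exp(0.033·54+0.04·-2.0) = 1.853
  r_corr = 1.416 + 1.853 = 3.269 μm/a
3.27 μm/a falls in (1.3, 25] for carbon steel → category C2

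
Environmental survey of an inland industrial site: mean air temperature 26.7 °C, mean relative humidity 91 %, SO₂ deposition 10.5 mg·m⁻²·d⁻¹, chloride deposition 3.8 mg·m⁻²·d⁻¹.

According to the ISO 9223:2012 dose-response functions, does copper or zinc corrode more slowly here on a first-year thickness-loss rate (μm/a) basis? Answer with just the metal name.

zinc

copper: T>10 °C ⇒ hinge -0.080·(26.7−10) = -1.3360
  Pd branch = 0.0053·Pd^0.26·e^(0.059·RH+f) = 0.5512 μm/a
  Cl⁻ term: 0.01025·3.8^0.27·exp(0.036·91+0.049·26.7) = 1.439
  r_corr = 0.5512 + 1.439 = 1.991 μm/a
zinc: T>10 °C ⇒ hinge -0.071·(26.7−10) = -1.1857
  Pd branch = 0.0129·Pd^0.44·e^(0.046·RH+f) = 0.7293 μm/a
  Sd branch = 0.0175·Sd^0.57·e^(0.008·RH+0.085·T) = 0.7504 μm/a
  r_corr = 0.7293 + 0.7504 = 1.48 μm/a
Ordering by μm/a: copper (1.99) > zinc (1.48)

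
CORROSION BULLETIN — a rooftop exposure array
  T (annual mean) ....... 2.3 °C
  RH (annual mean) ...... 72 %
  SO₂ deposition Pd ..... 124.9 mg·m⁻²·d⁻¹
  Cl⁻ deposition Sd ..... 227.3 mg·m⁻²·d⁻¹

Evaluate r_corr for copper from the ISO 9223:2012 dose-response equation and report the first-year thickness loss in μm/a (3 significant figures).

r_corr = 1.16 μm/a

copper: temperature factor f = +0.126·(-7.7) = -0.9702
  Pd branch = 0.0053·Pd^0.26·e^(0.059·RH+f) = 0.4931 μm/a
  Cl⁻ term: 0.01025·227.3^0.27·exp(0.036·72+0.049·2.3) = 0.6632
  r_corr = 0.4931 + 0.6632 = 1.156 μm/a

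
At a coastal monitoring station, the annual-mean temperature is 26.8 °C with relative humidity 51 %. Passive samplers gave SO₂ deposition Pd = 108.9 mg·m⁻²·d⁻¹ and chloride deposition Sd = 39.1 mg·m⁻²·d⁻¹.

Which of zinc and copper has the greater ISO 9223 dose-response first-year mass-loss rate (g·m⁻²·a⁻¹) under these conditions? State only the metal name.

zinc: temperature factor f = -0.071·(16.8) = -1.1928
  SO₂ term: 0.0129·108.9^0.44·exp(0.046·51-1.1928) = 0.3219
  Sd branch = 0.0175·Sd^0.57·e^(0.008·RH+0.085·T) = 2.075 μm/a
  r_corr = 0.3219 + 2.075 = 2.397 μm/a
  mass loss = 2.397 μm/a × 7.14 g/cm³ = 17.12 g·m⁻²·a⁻¹
copper: temperature factor f = -0.080·(16.8) = -1.3440
  SO₂ term: 0.0053·108.9^0.26·exp(0.059·51-1.3440) = 0.09484
  Cl⁻ term: 0.01025·39.1^0.27·exp(0.036·51+0.049·26.8) = 0.6431
  sum: 0.09484 + 0.6431 → r_corr = 0.738 μm/a
  mass loss = 0.738 μm/a × 8.96 g/cm³ = 6.612 g·m⁻²·a⁻¹
Ordering by g·m⁻²·a⁻¹: zinc (17.1) > copper (6.61)

zinc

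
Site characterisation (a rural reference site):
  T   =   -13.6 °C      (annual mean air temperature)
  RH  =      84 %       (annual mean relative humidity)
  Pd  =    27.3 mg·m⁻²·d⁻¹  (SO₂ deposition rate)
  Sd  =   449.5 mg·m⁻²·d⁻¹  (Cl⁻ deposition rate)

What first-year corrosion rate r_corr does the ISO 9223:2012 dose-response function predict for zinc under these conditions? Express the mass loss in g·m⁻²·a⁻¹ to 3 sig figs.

r_corr = 10.2 g·m⁻²·a⁻¹

zinc: T≤10 °C ⇒ hinge +0.038·(-13.6−10) = -0.8968
  sulphur-dioxide contribution → 1.074 μm/a
  chloride contribution → 0.3507 μm/a
  total first-year rate 1.425 μm/a
Convert to mass loss: 1.425 μm/a × 7.14 g/cm³ = 10.17 g·m⁻²·a⁻¹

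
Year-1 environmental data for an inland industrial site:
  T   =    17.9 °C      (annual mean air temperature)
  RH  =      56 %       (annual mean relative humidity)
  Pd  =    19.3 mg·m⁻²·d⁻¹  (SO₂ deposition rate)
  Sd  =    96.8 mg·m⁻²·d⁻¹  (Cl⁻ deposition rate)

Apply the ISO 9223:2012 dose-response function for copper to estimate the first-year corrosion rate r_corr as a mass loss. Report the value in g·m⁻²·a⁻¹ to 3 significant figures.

r_corr = 7.18 g·m⁻²·a⁻¹

copper: temperature factor f = -0.080·(7.9) = -0.6320
  Pd branch = 0.0053·Pd^0.26·e^(0.059·RH+f) = 0.1656 μm/a
  Sd branch = 0.01025·Sd^0.27·e^(0.036·RH+0.049·T) = 0.6359 μm/a
  sum: 0.1656 + 0.6359 → r_corr = 0.8014 μm/a
Convert to mass loss: 0.8014 μm/a × 8.96 g/cm³ = 7.181 g·m⁻²·a⁻¹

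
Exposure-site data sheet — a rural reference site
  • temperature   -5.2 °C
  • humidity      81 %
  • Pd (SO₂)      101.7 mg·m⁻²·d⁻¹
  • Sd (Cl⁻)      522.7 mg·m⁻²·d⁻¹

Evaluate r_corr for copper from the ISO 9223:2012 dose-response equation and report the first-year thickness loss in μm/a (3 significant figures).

copper: f(T) = +0.126·(T−10) [T≤10 °C] = -1.9152
  Pd branch = 0.0053·Pd^0.26·e^(0.059·RH+f) = 0.309 μm/a
  Cl⁻ term: 0.01025·522.7^0.27·exp(0.036·81+0.049·-5.2) = 0.7951
  r_corr = 0.309 + 0.7951 = 1.104 μm/a

r_corr = 1.10 μm/a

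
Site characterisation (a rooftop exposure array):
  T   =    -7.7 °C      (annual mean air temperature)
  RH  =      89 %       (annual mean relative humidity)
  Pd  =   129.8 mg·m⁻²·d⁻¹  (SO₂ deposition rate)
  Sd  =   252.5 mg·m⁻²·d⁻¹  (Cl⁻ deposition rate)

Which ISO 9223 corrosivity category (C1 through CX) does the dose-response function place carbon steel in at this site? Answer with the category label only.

C4

carbon steel: T≤10 °C ⇒ hinge +0.150·(-7.7−10) = -2.6550
  SO₂ term: 1.77·129.8^0.52·exp(0.02·89-2.6550) = 9.265
  Cl⁻ term: 0.102·252.5^0.62·exp(0.033·89+0.04·-7.7) = 43.63
  r_corr = 9.265 + 43.63 = 52.89 μm/a
ISO 9223 Table 2 (carbon steel): 50 < 52.9 ≤ 80 μm/a ⇒ C4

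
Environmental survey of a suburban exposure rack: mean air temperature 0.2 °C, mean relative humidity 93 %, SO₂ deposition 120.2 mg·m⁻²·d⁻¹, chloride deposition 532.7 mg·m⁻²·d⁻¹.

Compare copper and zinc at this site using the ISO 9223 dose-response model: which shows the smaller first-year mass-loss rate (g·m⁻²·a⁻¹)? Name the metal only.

copper

copper: temperature factor f = +0.126·(-9.8) = -1.2348
  sulphur-dioxide contribution → 1.293 μm/a
  chloride contribution → 1.604 μm/a
  total first-year rate 2.897 μm/a
  mass loss = 2.897 μm/a × 8.96 g/cm³ = 25.96 g·m⁻²·a⁻¹
zinc: f(T) = +0.038·(T−10) [T≤10 °C] = -0.3724
  sulphur-dioxide contribution → 5.271 μm/a
  chloride contribution → 1.342 μm/a
  ⇒ r_corr(zinc) = 6.613 μm/a
  mass loss = 6.613 μm/a × 7.14 g/cm³ = 47.22 g·m⁻²·a⁻¹
Ordering by g·m⁻²·a⁻¹: zinc (47.2) > copper (26)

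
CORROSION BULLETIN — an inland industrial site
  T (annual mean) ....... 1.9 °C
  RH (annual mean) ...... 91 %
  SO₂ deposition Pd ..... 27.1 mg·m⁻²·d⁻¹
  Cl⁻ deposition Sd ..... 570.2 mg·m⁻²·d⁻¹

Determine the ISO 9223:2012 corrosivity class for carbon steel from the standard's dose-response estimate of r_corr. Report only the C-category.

C5

carbon steel: T≤10 °C ⇒ hinge +0.150·(1.9−10) = -1.2150
  sulphur-dioxide contribution → 18.02 μm/a
  chloride contribution → 113.4 μm/a
  total first-year rate 131.4 μm/a
131 μm/a falls in (80, 200] for carbon steel → category C5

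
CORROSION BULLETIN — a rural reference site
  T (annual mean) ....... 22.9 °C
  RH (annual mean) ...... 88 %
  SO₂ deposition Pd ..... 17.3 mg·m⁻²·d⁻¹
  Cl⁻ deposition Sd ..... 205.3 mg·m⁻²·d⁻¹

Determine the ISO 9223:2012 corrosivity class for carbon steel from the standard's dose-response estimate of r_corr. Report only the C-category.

C5

carbon steel: f(T) = -0.054·(T−10) [T>10 °C] = -0.6966
  Pd branch = 1.77·Pd^0.52·e^(0.02·RH+f) = 22.57 μm/a
  Cl⁻ term: 0.102·205.3^0.62·exp(0.033·88+0.04·22.9) = 126.3
  sum: 22.57 + 126.3 → r_corr = 148.8 μm/a
ISO 9223 Table 2 (carbon steel): 80 < 149 ≤ 200 μm/a ⇒ C5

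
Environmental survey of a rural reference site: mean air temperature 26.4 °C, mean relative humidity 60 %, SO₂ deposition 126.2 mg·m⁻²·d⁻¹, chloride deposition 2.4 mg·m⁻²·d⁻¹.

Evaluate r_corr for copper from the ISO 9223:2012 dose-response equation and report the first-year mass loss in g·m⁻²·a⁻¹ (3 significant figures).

copper: f(T) = -0.080·(T−10) [T>10 °C] = -1.3120
  Pd branch = 0.0053·Pd^0.26·e^(0.059·RH+f) = 0.173 μm/a
  Sd branch = 0.01025·Sd^0.27·e^(0.036·RH+0.049·T) = 0.4105 μm/a
  sum: 0.173 + 0.4105 → r_corr = 0.5835 μm/a
Convert to mass loss: 0.5835 μm/a × 8.96 g/cm³ = 5.228 g·m⁻²·a⁻¹

r_corr = 5.23 g·m⁻²·a⁻¹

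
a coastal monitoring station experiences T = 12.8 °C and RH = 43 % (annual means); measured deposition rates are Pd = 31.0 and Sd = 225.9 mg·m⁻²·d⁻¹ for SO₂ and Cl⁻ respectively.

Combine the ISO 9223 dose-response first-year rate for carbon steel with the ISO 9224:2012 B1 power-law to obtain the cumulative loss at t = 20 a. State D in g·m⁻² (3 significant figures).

carbon steel: T>10 °C ⇒ hinge -0.054·(12.8−10) = -0.1512
  sulphur-dioxide contribution → 21.44 μm/a
  chloride contribution → 20.26 μm/a
  ⇒ r_corr(carbon steel) = 41.7 μm/a
Power-law: D(20) = r_corr · 20^0.523
  D(20) = 41.7 × 20^0.523 = 41.7 × 4.791 = 199.8 μm
  Mass loss = 199.8 μm × 7.85 g/cm³ = 1569 g·m⁻²

D(20) = 1.57e+03 g·m⁻²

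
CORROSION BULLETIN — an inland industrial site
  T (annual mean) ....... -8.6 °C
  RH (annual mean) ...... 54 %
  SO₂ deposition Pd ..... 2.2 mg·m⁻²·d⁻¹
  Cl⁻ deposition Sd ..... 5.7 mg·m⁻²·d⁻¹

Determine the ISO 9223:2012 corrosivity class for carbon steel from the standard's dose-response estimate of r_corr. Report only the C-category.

carbon steel: f(T) = +0.150·(T−10) [T≤10 °C] = -2.7900
  SO₂ term: 1.77·2.2^0.52·exp(0.02·54-2.7900) = 0.4824
  Cl⁻ term: 0.102·5.7^0.62·exp(0.033·54+0.04·-8.6) = 1.264
  r_corr = 0.4824 + 1.264 = 1.746 μm/a
ISO 9223 Table 2 (carbon steel): 1.3 < 1.75 ≤ 25 μm/a ⇒ C2

C2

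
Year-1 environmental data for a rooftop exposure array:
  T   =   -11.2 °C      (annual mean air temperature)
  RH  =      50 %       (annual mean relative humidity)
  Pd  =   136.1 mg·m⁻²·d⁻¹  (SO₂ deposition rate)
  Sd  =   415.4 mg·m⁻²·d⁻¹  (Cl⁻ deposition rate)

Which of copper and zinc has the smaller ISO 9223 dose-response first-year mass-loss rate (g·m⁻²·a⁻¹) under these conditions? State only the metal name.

copper

copper: T≤10 °C ⇒ hinge +0.126·(-11.2−10) = -2.6712
  SO₂ term: 0.0053·136.1^0.26·exp(0.059·50-2.6712) = 0.02513
  Cl⁻ term: 0.01025·415.4^0.27·exp(0.036·50+0.049·-11.2) = 0.1824
  r_corr = 0.02513 + 0.1824 = 0.2076 μm/a
  mass loss = 0.2076 μm/a × 8.96 g/cm³ = 1.86 g·m⁻²·a⁻¹
zinc: temperature factor f = +0.038·(-21.2) = -0.8056
  SO₂ term: 0.0129·136.1^0.44·exp(0.046·50-0.8056) = 0.4995
  Sd branch = 0.0175·Sd^0.57·e^(0.008·RH+0.085·T) = 0.3132 μm/a
  r_corr = 0.4995 + 0.3132 = 0.8127 μm/a
  mass loss = 0.8127 μm/a × 7.14 g/cm³ = 5.802 g·m⁻²·a⁻¹
Ordering by g·m⁻²·a⁻¹: zinc (5.8) > copper (1.86)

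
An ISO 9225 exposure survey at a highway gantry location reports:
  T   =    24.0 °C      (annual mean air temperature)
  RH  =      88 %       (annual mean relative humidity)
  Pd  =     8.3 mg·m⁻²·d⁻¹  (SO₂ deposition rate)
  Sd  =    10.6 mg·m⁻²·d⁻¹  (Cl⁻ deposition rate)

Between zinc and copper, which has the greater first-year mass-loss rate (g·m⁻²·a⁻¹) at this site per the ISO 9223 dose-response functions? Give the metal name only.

copper

zinc: f(T) = -0.071·(T−10) [T>10 °C] = -0.9940
  SO₂ term: 0.0129·8.3^0.44·exp(0.046·88-0.9940) = 0.6939
  Cl⁻ term: 0.0175·10.6^0.57·exp(0.008·88+0.085·24.0) = 1.045
  sum: 0.6939 + 1.045 → r_corr = 1.739 μm/a
  mass loss = 1.739 μm/a × 7.14 g/cm³ = 12.42 g·m⁻²·a⁻¹
copper: f(T) = -0.080·(T−10) [T>10 °C] = -1.1200
  Pd branch = 0.0053·Pd^0.26·e^(0.059·RH+f) = 0.5391 μm/a
  Sd branch = 0.01025·Sd^0.27·e^(0.036·RH+0.049·T) = 1.493 μm/a
  sum: 0.5391 + 1.493 → r_corr = 2.032 μm/a
  mass loss = 2.032 μm/a × 8.96 g/cm³ = 18.21 g·m⁻²·a⁻¹
Ordering by g·m⁻²·a⁻¹: copper (18.2) > zinc (12.4)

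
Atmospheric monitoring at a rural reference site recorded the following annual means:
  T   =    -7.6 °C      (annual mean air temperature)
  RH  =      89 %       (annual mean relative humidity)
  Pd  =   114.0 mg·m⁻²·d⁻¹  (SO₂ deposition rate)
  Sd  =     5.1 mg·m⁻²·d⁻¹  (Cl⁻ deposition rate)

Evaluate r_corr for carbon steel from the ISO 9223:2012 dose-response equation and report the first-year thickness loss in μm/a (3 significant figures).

carbon steel: T≤10 °C ⇒ hinge +0.150·(-7.6−10) = -2.6400
  sulphur-dioxide contribution → 8.792 μm/a
  chloride contribution → 3.898 μm/a
  ⇒ r_corr(carbon steel) = 12.69 μm/a

r_corr = 12.7 μm/a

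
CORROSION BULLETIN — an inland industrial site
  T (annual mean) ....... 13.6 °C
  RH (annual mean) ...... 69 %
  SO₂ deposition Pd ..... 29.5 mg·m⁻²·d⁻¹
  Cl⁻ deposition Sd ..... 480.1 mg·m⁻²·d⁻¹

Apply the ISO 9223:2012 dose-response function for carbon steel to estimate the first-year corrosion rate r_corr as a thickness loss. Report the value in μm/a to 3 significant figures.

r_corr = 112 μm/a

carbon steel: T>10 °C ⇒ hinge -0.054·(13.6−10) = -0.1944
  sulphur-dioxide contribution → 33.67 μm/a
  chloride contribution → 78.74 μm/a
  total first-year rate 112.4 μm/a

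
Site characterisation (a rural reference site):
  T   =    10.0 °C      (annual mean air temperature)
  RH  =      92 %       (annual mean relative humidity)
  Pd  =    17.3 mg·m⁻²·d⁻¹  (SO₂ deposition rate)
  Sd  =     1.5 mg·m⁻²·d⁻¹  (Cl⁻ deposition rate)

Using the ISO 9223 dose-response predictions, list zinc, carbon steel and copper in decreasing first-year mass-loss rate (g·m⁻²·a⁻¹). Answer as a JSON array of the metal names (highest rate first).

["carbon steel", "copper", "zinc"]

zinc: temperature factor f = +0.038·(0.0) = +0.0000
  sulphur-dioxide contribution → 3.114 μm/a
  chloride contribution → 0.1077 μm/a
  total first-year rate 3.221 μm/a
  mass loss = 3.221 μm/a × 7.14 g/cm³ = 23 g·m⁻²·a⁻¹
carbon steel: temperature factor f = +0.150·(0.0) = +0.0000
  sulphur-dioxide contribution → 49.07 μm/a
  chloride contribution → 4.074 μm/a
  total first-year rate 53.15 μm/a
  mass loss = 53.15 μm/a × 7.85 g/cm³ = 417.2 g·m⁻²·a⁻¹
copper: T≤10 °C ⇒ hinge +0.126·(10.0−10) = +0.0000
  sulphur-dioxide contribution → 2.532 μm/a
  chloride contribution → 0.5122 μm/a
  total first-year rate 3.045 μm/a
  mass loss = 3.045 μm/a × 8.96 g/cm³ = 27.28 g·m⁻²·a⁻¹
Ordering by g·m⁻²·a⁻¹: carbon steel (417) > copper (27.3) > zinc (23)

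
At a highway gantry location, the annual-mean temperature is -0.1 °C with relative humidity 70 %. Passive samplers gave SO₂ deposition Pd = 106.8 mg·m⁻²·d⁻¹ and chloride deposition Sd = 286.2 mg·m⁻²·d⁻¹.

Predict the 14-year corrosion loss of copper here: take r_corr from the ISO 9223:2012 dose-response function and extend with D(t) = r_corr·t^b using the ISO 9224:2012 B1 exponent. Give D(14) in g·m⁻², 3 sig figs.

copper: temperature factor f = +0.126·(-10.1) = -1.2726
  sulphur-dioxide contribution → 0.3109 μm/a
  chloride contribution → 0.5839 μm/a
  total first-year rate 0.8948 μm/a
ISO 9224: D(t) = r_corr · t^b with b = 0.667 (copper, B1)
  D(14) = 0.8948 × 14^0.667 = 0.8948 × 5.814 = 5.202 μm
  Mass loss = 5.202 μm × 8.96 g/cm³ = 46.61 g·m⁻²

D(14) = 46.6 g·m⁻²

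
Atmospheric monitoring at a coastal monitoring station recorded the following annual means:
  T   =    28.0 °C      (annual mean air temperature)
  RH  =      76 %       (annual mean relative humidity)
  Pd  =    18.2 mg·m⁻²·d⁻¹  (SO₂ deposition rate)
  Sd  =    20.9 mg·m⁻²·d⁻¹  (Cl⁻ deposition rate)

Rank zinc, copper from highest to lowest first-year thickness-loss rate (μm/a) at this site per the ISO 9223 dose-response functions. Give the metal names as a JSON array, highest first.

["zinc", "copper"]

zinc: temperature factor f = -0.071·(18.0) = -1.2780
  SO₂ term: 0.0129·18.2^0.44·exp(0.046·76-1.2780) = 0.4249
  Cl⁻ term: 0.0175·20.9^0.57·exp(0.008·76+0.085·28.0) = 1.964
  sum: 0.4249 + 1.964 → r_corr = 2.389 μm/a
copper: f(T) = -0.080·(T−10) [T>10 °C] = -1.4400
  Pd branch = 0.0053·Pd^0.26·e^(0.059·RH+f) = 0.2365 μm/a
  Sd branch = 0.01025·Sd^0.27·e^(0.036·RH+0.049·T) = 1.417 μm/a
  r_corr = 0.2365 + 1.417 = 1.653 μm/a
Ordering by μm/a: zinc (2.39) > copper (1.65)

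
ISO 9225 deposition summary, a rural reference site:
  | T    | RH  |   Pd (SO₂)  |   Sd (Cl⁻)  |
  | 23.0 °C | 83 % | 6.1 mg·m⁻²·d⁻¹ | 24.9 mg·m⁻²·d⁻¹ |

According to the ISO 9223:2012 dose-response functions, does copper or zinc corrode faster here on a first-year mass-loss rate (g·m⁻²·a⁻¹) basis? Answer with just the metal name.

copper: temperature factor f = -0.080·(13.0) = -1.0400
  sulphur-dioxide contribution → 0.4014 μm/a
  chloride contribution → 1.496 μm/a
  ⇒ r_corr(copper) = 1.897 μm/a
  mass loss = 1.897 μm/a × 8.96 g/cm³ = 17 g·m⁻²·a⁻¹
zinc: temperature factor f = -0.071·(13.0) = -0.9230
  sulphur-dioxide contribution → 0.5169 μm/a
  chloride contribution → 1.501 μm/a
  ⇒ r_corr(zinc) = 2.018 μm/a
  mass loss = 2.018 μm/a × 7.14 g/cm³ = 14.41 g·m⁻²·a⁻¹
Ordering by g·m⁻²·a⁻¹: copper (17) > zinc (14.4)

copper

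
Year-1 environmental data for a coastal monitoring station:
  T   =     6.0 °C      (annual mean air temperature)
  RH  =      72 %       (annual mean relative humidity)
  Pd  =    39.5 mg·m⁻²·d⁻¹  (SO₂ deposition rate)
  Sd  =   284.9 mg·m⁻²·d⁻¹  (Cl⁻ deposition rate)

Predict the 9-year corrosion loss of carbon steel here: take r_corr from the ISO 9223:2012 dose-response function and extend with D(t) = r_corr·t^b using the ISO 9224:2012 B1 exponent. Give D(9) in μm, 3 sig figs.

carbon steel: T≤10 °C ⇒ hinge +0.150·(6.0−10) = -0.6000
  SO₂ term: 1.77·39.5^0.52·exp(0.02·72-0.6000) = 27.73
  Sd branch = 0.102·Sd^0.62·e^(0.033·RH+0.04·T) = 46.41 μm/a
  sum: 27.73 + 46.41 → r_corr = 74.15 μm/a
ISO 9224: D(t) = r_corr · t^b with b = 0.523 (carbon steel, B1)
  D(9) = 74.15 × 9^0.523 = 74.15 × 3.156 = 234 μm

D(9) = 234 μm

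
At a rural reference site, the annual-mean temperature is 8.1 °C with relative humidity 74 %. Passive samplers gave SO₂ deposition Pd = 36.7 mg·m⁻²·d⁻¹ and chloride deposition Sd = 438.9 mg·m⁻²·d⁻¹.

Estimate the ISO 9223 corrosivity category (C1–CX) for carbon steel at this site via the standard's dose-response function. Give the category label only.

C5

carbon steel: f(T) = +0.150·(T−10) [T≤10 °C] = -0.2850
  SO₂ term: 1.77·36.7^0.52·exp(0.02·74-0.2850) = 38.07
  Cl⁻ term: 0.102·438.9^0.62·exp(0.033·74+0.04·8.1) = 70.49
  r_corr = 38.07 + 70.49 = 108.6 μm/a
ISO 9223 Table 2 (carbon steel): 80 < 109 ≤ 200 μm/a ⇒ C5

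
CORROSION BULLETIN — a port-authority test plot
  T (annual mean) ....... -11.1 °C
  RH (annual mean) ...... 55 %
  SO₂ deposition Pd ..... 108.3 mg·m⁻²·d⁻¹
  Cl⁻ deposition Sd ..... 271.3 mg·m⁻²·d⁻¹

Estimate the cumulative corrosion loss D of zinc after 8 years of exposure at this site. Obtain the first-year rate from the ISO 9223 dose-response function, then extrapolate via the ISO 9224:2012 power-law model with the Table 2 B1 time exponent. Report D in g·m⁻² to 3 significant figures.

zinc: f(T) = +0.038·(T−10) [T≤10 °C] = -0.8018
  sulphur-dioxide contribution → 0.5707 μm/a
  chloride contribution → 0.2579 μm/a
  ⇒ r_corr(zinc) = 0.8285 μm/a
ISO 9224: D(t) = r_corr · t^b with b = 0.813 (zinc, B1)
  D(8) = 0.8285 × 8^0.813 = 0.8285 × 5.423 = 4.493 μm
  Mass loss = 4.493 μm × 7.14 g/cm³ = 32.08 g·m⁻²

D(8) = 32.1 g·m⁻²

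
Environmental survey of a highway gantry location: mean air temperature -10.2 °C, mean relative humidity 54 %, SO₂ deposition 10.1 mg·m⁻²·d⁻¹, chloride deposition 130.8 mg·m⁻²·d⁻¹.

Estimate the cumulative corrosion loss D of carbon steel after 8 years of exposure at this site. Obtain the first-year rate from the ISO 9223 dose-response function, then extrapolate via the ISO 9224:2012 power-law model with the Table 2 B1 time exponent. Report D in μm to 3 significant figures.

carbon steel: temperature factor f = +0.150·(-20.2) = -3.0300
  Pd branch = 1.77·Pd^0.52·e^(0.02·RH+f) = 0.8382 μm/a
  Cl⁻ term: 0.102·130.8^0.62·exp(0.033·54+0.04·-10.2) = 8.272
  sum: 0.8382 + 8.272 → r_corr = 9.11 μm/a
Power-law: D(8) = r_corr · 8^0.523
  D(8) = 9.11 × 8^0.523 = 9.11 × 2.967 = 27.03 μm

D(8) = 27.0 μm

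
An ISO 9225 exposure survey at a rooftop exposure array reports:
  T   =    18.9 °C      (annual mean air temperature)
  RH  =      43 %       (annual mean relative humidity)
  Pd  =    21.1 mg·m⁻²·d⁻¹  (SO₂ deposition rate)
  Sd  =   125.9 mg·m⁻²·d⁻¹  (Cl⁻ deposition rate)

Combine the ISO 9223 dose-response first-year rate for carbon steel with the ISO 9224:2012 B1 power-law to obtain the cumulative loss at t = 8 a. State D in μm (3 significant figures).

carbon steel: temperature factor f = -0.054·(8.9) = -0.4806
  Pd branch = 1.77·Pd^0.52·e^(0.02·RH+f) = 12.63 μm/a
  Sd branch = 0.102·Sd^0.62·e^(0.033·RH+0.04·T) = 18 μm/a
  sum: 12.63 + 18 → r_corr = 30.63 μm/a
ISO 9224: D(t) = r_corr · t^b with b = 0.523 (carbon steel, B1)
  D(8) = 30.63 × 8^0.523 = 30.63 × 2.967 = 90.87 μm

D(8) = 90.9 μm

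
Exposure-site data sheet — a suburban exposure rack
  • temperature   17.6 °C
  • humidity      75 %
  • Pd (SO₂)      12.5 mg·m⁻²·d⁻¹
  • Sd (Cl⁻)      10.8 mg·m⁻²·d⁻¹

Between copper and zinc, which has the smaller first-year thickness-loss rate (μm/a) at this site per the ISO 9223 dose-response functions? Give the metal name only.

copper

copper: temperature factor f = -0.080·(7.6) = -0.6080
  Pd branch = 0.0053·Pd^0.26·e^(0.059·RH+f) = 0.4647 μm/a
  Sd branch = 0.01025·Sd^0.27·e^(0.036·RH+0.049·T) = 0.6869 μm/a
  r_corr = 0.4647 + 0.6869 = 1.152 μm/a
zinc: T>10 °C ⇒ hinge -0.071·(17.6−10) = -0.5396
  Pd branch = 0.0129·Pd^0.44·e^(0.046·RH+f) = 0.7198 μm/a
  Cl⁻ term: 0.0175·10.8^0.57·exp(0.008·75+0.085·17.6) = 0.5525
  r_corr = 0.7198 + 0.5525 = 1.272 μm/a
Ordering by μm/a: zinc (1.27) > copper (1.15)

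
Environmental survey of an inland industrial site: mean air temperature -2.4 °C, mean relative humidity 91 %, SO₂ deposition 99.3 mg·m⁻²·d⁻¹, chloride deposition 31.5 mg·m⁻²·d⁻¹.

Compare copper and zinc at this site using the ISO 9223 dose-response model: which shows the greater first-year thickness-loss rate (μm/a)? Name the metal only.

zinc

copper: T≤10 °C ⇒ hinge +0.126·(-2.4−10) = -1.5624
  Pd branch = 0.0053·Pd^0.26·e^(0.059·RH+f) = 0.7883 μm/a
  Cl⁻ term: 0.01025·31.5^0.27·exp(0.036·91+0.049·-2.4) = 0.6123
  r_corr = 0.7883 + 0.6123 = 1.401 μm/a
zinc: temperature factor f = +0.038·(-12.4) = -0.4712
  Pd branch = 0.0129·Pd^0.44·e^(0.046·RH+f) = 4.005 μm/a
  Sd branch = 0.0175·Sd^0.57·e^(0.008·RH+0.085·T) = 0.2112 μm/a
  sum: 4.005 + 0.2112 → r_corr = 4.216 μm/a
Ordering by μm/a: zinc (4.22) > copper (1.4)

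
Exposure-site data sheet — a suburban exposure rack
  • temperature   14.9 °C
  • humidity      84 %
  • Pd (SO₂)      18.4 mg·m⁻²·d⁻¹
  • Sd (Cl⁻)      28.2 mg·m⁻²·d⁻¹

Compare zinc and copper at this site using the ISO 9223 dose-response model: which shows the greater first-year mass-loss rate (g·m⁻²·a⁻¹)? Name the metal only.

zinc: f(T) = -0.071·(T−10) [T>10 °C] = -0.3479
  sulphur-dioxide contribution → 1.564 μm/a
  chloride contribution → 0.8158 μm/a
  total first-year rate 2.379 μm/a
  mass loss = 2.379 μm/a × 7.14 g/cm³ = 16.99 g·m⁻²·a⁻¹
copper: f(T) = -0.080·(T−10) [T>10 °C] = -0.3920
  sulphur-dioxide contribution → 1.085 μm/a
  chloride contribution → 1.078 μm/a
  total first-year rate 2.163 μm/a
  mass loss = 2.163 μm/a × 8.96 g/cm³ = 19.38 g·m⁻²·a⁻¹
Ordering by g·m⁻²·a⁻¹: copper (19.4) > zinc (17)

copper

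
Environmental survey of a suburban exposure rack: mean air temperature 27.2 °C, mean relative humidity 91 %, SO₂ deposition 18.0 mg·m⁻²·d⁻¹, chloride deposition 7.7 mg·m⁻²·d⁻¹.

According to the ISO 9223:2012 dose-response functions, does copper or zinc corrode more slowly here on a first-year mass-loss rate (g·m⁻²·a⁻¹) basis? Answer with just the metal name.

zinc

copper: T>10 °C ⇒ hinge -0.080·(27.2−10) = -1.3760
  SO₂ term: 0.0053·18.0^0.26·exp(0.059·91-1.3760) = 0.6092
  Sd branch = 0.01025·Sd^0.27·e^(0.036·RH+0.049·T) = 1.785 μm/a
  sum: 0.6092 + 1.785 → r_corr = 2.394 μm/a
  mass loss = 2.394 μm/a × 8.96 g/cm³ = 21.45 g·m⁻²·a⁻¹
zinc: f(T) = -0.071·(T−10) [T>10 °C] = -1.2212
  Pd branch = 0.0129·Pd^0.44·e^(0.046·RH+f) = 0.8923 μm/a
  Cl⁻ term: 0.0175·7.7^0.57·exp(0.008·91+0.085·27.2) = 1.171
  r_corr = 0.8923 + 1.171 = 2.063 μm/a
  mass loss = 2.063 μm/a × 7.14 g/cm³ = 14.73 g·m⁻²·a⁻¹
Ordering by g·m⁻²·a⁻¹: copper (21.5) > zinc (14.7)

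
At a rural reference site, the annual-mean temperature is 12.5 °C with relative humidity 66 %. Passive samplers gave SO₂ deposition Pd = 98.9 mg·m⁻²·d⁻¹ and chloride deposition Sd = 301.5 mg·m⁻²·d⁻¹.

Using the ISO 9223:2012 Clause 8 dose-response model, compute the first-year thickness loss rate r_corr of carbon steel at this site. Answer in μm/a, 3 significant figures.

r_corr = 114 μm/a

carbon steel: f(T) = -0.054·(T−10) [T>10 °C] = -0.1350
  Pd branch = 1.77·Pd^0.52·e^(0.02·RH+f) = 63.11 μm/a
  Cl⁻ term: 0.102·301.5^0.62·exp(0.033·66+0.04·12.5) = 51.14
  r_corr = 63.11 + 51.14 = 114.3 μm/a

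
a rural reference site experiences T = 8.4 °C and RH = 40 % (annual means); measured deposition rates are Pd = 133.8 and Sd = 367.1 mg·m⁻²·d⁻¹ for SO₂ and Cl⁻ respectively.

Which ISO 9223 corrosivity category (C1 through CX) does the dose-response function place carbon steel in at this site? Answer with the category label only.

C4

carbon steel: T≤10 °C ⇒ hinge +0.150·(8.4−10) = -0.2400
  SO₂ term: 1.77·133.8^0.52·exp(0.02·40-0.2400) = 39.53
  Cl⁻ term: 0.102·367.1^0.62·exp(0.033·40+0.04·8.4) = 20.79
  sum: 39.53 + 20.79 → r_corr = 60.33 μm/a
60.3 μm/a falls in (50, 80] for carbon steel → category C4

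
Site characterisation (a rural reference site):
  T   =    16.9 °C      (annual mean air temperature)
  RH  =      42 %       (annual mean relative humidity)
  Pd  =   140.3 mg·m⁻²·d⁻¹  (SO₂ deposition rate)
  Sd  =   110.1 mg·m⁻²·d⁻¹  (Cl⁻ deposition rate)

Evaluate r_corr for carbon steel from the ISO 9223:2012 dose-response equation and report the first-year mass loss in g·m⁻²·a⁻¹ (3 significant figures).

r_corr = 406 g·m⁻²·a⁻¹

carbon steel: f(T) = -0.054·(T−10) [T>10 °C] = -0.3726
  SO₂ term: 1.77·140.3^0.52·exp(0.02·42-0.3726) = 36.93
  Sd branch = 0.102·Sd^0.62·e^(0.033·RH+0.04·T) = 14.79 μm/a
  r_corr = 36.93 + 14.79 = 51.73 μm/a
Convert to mass loss: 51.73 μm/a × 7.85 g/cm³ = 406.1 g·m⁻²·a⁻¹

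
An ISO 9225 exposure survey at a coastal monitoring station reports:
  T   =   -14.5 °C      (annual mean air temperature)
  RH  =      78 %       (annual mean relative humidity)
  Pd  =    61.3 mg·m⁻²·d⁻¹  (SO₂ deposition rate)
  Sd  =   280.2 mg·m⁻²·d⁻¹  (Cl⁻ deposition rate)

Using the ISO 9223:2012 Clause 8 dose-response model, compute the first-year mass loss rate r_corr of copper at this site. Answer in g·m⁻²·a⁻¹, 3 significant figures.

r_corr = 4.06 g·m⁻²·a⁻¹

copper: temperature factor f = +0.126·(-24.5) = -3.0870
  Pd branch = 0.0053·Pd^0.26·e^(0.059·RH+f) = 0.0703 μm/a
  Sd branch = 0.01025·Sd^0.27·e^(0.036·RH+0.049·T) = 0.3824 μm/a
  r_corr = 0.0703 + 0.3824 = 0.4527 μm/a
Convert to mass loss: 0.4527 μm/a × 8.96 g/cm³ = 4.056 g·m⁻²·a⁻¹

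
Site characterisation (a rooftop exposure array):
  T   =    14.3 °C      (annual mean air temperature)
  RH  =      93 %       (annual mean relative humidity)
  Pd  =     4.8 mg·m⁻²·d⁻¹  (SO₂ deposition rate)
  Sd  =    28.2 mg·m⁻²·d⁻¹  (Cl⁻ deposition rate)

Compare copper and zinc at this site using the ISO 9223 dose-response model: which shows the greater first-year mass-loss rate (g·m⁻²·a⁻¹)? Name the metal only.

copper

copper: T>10 °C ⇒ hinge -0.080·(14.3−10) = -0.3440
  Pd branch = 0.0053·Pd^0.26·e^(0.059·RH+f) = 1.365 μm/a
  Sd branch = 0.01025·Sd^0.27·e^(0.036·RH+0.049·T) = 1.448 μm/a
  sum: 1.365 + 1.448 → r_corr = 2.812 μm/a
  mass loss = 2.812 μm/a × 8.96 g/cm³ = 25.2 g·m⁻²·a⁻¹
zinc: temperature factor f = -0.071·(4.3) = -0.3053
  Pd branch = 0.0129·Pd^0.44·e^(0.046·RH+f) = 1.367 μm/a
  Cl⁻ term: 0.0175·28.2^0.57·exp(0.008·93+0.085·14.3) = 0.8331
  sum: 1.367 + 0.8331 → r_corr = 2.2 μm/a
  mass loss = 2.2 μm/a × 7.14 g/cm³ = 15.71 g·m⁻²·a⁻¹
Ordering by g·m⁻²·a⁻¹: copper (25.2) > zinc (15.7)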